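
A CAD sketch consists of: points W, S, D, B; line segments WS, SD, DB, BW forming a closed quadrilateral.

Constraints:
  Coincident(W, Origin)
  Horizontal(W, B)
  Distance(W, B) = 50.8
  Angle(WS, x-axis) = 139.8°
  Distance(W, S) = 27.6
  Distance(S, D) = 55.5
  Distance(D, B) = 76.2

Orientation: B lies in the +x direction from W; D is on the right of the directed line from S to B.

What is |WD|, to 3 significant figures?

40.5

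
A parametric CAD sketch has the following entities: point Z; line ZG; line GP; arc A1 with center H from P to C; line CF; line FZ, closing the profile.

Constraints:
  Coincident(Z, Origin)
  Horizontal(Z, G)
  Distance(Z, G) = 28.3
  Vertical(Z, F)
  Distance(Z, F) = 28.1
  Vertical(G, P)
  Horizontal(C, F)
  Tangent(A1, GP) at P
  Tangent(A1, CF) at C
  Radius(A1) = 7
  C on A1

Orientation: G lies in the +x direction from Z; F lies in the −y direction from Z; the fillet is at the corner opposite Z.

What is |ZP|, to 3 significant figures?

35.3

The virtual corner opposite Z is at (28.3, -28.1). Since A1 is tangent to GP there, HP ⟂ GP and since A1 is tangent to CF there, HC ⟂ CF, with radius 7.0, so the center H sits 7.0 in from both sides at H = (21.3, -21.1). That places the tangent points at P = (28.3, -21.1) on GP and C = (21.3, -28.1) on CF. Then |ZP| = |P − Z| = 35.3.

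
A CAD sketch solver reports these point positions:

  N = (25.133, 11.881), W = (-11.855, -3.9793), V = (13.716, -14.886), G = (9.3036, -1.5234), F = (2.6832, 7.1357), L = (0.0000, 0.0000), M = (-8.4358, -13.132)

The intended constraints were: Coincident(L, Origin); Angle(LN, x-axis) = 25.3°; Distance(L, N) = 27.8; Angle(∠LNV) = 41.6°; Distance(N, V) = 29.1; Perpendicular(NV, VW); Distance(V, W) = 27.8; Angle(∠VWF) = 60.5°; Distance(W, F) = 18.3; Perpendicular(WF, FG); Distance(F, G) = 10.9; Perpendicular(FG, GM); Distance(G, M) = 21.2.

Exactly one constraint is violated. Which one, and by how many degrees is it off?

Perpendicular(FG, GM) — off by 4.20°.

L = (0.00, 0.00) ✓; LN at 25.30° ✓; |LN| = 27.80 ✓; ∠LNV = 41.60° ✓; |NV| = 29.10 ✓; ∠(NV, VW) = 90.00° ✓; |VW| = 27.80 ✓; ∠VWF = 60.50° ✓; |WF| = 18.30 ✓; ∠(WF, FG) = 90.00° ✓; |FG| = 10.90 ✓; ∠(FG, GM) = 94.20° ✗; |GM| = 21.20 ✓.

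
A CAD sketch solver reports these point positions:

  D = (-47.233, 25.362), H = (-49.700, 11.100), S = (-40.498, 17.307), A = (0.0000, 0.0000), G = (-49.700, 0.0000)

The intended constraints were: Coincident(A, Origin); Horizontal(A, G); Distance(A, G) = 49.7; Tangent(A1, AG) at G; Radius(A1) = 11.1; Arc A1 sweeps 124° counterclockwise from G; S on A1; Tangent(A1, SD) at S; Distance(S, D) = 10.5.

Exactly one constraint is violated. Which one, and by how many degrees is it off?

Tangent(A1, SD) at S — off by 5.90°.

A = (0.00, 0.00) ✓; A.y = 0.00, G.y = 0.00 ✓; |AG| = 49.70 ✓; ∠(HG, GA) = 90.00° ✓; |HG| = 11.10 ✓; bearing(H→S) − bearing(H→G) = 124.0° ✓; |HS| = 11.10 ✓; ∠(HS, SD) = 84.10° ✗; |SD| = 10.50 ✓.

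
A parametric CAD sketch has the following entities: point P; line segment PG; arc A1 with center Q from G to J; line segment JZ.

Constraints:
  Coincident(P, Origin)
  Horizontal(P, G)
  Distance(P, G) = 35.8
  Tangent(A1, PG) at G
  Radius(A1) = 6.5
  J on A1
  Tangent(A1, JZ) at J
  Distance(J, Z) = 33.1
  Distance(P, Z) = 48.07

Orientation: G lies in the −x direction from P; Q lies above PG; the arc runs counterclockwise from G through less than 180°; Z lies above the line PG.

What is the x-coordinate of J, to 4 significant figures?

-29.31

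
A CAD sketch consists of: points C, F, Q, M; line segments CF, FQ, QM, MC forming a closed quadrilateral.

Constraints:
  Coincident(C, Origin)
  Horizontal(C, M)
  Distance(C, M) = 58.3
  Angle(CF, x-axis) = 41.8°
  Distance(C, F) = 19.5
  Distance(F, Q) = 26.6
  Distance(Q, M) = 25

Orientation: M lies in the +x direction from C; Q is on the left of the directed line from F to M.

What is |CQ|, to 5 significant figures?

44.413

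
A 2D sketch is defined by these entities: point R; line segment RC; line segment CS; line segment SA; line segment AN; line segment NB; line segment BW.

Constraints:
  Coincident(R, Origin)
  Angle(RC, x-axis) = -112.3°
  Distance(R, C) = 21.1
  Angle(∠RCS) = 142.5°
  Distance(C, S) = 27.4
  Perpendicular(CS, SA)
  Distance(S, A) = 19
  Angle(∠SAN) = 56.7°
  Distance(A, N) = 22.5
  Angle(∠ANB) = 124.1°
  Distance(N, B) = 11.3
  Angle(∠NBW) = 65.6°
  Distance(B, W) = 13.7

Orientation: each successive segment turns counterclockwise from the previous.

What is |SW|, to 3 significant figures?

6.46

∠ANB = 124.1° gives NB at -166° from the x-axis; with |NB| = 11.3, B = (-10.3, -28.9). ∠NBW = 65.6° gives BW at -51.2° from the x-axis; with |BW| = 13.7, W = (-1.70, -39.6). Then |SW| = |W − S| = 6.46.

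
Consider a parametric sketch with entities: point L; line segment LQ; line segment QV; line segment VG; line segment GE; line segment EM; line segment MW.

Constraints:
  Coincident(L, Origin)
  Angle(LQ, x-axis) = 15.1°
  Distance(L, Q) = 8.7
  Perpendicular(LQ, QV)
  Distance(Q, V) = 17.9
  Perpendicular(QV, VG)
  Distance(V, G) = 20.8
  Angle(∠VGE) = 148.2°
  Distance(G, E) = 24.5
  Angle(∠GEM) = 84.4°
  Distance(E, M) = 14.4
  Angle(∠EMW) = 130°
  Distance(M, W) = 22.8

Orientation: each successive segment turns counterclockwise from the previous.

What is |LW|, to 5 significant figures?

7.6140

L is at the origin; LQ runs at 15.1° with length 8.7, so Q = (8.3996, 2.2664). LQ is perpendicular to QV, so QV runs at 105.10°; with |QV| = 17.9, V = (3.7366, 19.548). QV is perpendicular to VG, so VG runs at -164.90°; with |VG| = 20.8, G = (-16.345, 14.130). ∠VGE = 148.2° gives GE at -133.10° from the x-axis; with |GE| = 24.5, E = (-33.085, -3.7591). ∠GEM = 84.4° gives EM at -37.500° from the x-axis; with |EM| = 14.4, M = (-21.661, -12.525). ∠EMW = 130.0° gives MW at 12.500° from the x-axis; with |MW| = 22.8, W = (0.59838, -7.5905). Then |LW| = |W − L| = 7.6140.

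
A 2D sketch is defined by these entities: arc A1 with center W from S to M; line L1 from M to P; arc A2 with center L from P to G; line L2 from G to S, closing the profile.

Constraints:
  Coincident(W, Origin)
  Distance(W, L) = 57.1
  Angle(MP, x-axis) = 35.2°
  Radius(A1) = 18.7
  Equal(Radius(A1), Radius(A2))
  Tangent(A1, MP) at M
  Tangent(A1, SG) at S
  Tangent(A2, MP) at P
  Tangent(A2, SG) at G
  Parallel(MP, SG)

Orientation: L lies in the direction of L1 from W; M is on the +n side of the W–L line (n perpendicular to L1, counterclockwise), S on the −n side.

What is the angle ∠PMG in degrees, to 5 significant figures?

33.224°

The slot axis is L1's direction at 35.2°, so u = (cos 35.2°, sin 35.2°) = (0.81714, 0.57643) and n = (−sin 35.2°, cos 35.2°) = (-0.57643, 0.81714). W is at the origin and L lies 57.1 along u from W, so L = 57.1·u = (46.659, 32.914). Tangency of A1 to both parallel lines with radius 18.7 puts M and S at W ± 18.7·n: M = (-10.779, 15.281), S = (10.779, -15.281). Equal radii place P and G the same way about L: P = L + 18.7·n = (35.880, 48.195), G = L − 18.7·n = (57.438, 17.634). Then cos ∠PMG = MP·MG / (|MP||MG|), giving 33.224°.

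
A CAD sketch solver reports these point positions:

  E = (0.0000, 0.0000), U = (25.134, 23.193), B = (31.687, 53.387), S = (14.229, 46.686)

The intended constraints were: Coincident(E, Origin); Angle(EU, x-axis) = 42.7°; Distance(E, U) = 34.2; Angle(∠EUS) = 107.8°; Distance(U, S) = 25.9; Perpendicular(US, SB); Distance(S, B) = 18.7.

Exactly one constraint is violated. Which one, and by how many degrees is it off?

Perpendicular(US, SB) — off by 3.90°.

E = (0.00, 0.00) ✓; EU at 42.70° ✓; |EU| = 34.20 ✓; ∠EUS = 107.8° ✓; |US| = 25.90 ✓; ∠(US, SB) = 93.90° ✗; |SB| = 18.70 ✓.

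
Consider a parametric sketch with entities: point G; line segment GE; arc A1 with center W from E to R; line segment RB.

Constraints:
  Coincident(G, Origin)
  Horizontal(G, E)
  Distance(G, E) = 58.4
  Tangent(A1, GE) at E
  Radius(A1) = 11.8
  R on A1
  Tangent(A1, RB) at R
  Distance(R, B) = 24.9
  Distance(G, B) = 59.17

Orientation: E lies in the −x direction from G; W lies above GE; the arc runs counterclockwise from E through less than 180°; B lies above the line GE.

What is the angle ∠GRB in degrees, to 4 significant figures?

103.8°

G is at the origin; G and E share the same y with |GE| = 58.4 and E on the −x side, so E = (-58.40, 0.000). A1 meets GE tangentially, so WE is at right angles to GE, so W = E + (0, 11.8) = (-58.40, 11.80). Since WR ⟂ RB (tangency), |WB| = √(11.8² + 24.9²) = 27.55 regardless of where R sits on A1. So B lies on both circle(G, 59.17) and circle(W, 27.55); the above-GE intersection is B = (-46.46, 36.64). R is the foot of the tangent from B: R = (-46.60, 11.74).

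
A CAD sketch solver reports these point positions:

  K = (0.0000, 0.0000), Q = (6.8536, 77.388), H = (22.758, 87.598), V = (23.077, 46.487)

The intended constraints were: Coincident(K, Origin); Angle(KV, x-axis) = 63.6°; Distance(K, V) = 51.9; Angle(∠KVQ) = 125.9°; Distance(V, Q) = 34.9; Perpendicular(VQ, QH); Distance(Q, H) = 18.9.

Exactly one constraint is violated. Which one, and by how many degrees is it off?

Perpendicular(VQ, QH) — off by 5.00°.

K = (0.00, 0.00) ✓; KV at 63.60° ✓; |KV| = 51.90 ✓; ∠KVQ = 125.9° ✓; |VQ| = 34.90 ✓; ∠(VQ, QH) = 85.00° ✗; |QH| = 18.90 ✓.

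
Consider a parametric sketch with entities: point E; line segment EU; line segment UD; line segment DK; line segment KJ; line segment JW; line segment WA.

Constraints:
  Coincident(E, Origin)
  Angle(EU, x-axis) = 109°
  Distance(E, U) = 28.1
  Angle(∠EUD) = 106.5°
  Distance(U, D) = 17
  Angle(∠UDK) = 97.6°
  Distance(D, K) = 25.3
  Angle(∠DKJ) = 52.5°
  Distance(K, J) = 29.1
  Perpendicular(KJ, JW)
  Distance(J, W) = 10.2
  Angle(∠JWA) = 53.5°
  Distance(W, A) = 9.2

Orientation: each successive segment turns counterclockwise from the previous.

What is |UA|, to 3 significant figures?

10.9

E is at the origin; EU runs at 109.0° with length 28.1, so U = (-9.15, 26.6). ∠EUD = 106.5° gives UD at -178° from the x-axis; with |UD| = 17.0, D = (-26.1, 25.8). ∠UDK = 97.6° gives DK at -95.1° from the x-axis; with |DK| = 25.3, K = (-28.4, 0.628). ∠DKJ = 52.5° gives KJ at 32.4° from the x-axis; with |KJ| = 29.1, J = (-3.81, 16.2). KJ is perpendicular to JW, so JW runs at 122°; with |JW| = 10.2, W = (-9.28, 24.8). ∠JWA = 53.5° gives WA at -111° from the x-axis; with |WA| = 9.2, A = (-12.6, 16.2). Then |UA| = |A − U| = 10.9.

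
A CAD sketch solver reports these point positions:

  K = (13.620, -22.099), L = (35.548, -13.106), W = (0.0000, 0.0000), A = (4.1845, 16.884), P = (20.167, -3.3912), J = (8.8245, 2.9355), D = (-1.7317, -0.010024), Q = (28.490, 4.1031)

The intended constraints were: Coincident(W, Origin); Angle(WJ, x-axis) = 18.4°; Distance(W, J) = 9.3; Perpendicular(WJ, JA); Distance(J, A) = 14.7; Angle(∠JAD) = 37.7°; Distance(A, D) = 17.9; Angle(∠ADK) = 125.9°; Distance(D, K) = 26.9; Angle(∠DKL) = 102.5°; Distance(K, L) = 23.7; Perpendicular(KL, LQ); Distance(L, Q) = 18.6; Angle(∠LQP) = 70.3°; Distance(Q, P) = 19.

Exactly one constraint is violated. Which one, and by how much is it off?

Distance(Q, P) = 19 — off by 7.80.

W = (0.00, 0.00) ✓; WJ at 18.40° ✓; |WJ| = 9.300 ✓; ∠(WJ, JA) = 90.00° ✓; |JA| = 14.70 ✓; ∠JAD = 37.70° ✓; |AD| = 17.90 ✓; ∠ADK = 125.9° ✓; |DK| = 26.90 ✓; ∠DKL = 102.5° ✓; |KL| = 23.70 ✓; ∠(KL, LQ) = 90.00° ✓; |LQ| = 18.60 ✓; ∠LQP = 70.30° ✓; |QP| = 11.20 ✗.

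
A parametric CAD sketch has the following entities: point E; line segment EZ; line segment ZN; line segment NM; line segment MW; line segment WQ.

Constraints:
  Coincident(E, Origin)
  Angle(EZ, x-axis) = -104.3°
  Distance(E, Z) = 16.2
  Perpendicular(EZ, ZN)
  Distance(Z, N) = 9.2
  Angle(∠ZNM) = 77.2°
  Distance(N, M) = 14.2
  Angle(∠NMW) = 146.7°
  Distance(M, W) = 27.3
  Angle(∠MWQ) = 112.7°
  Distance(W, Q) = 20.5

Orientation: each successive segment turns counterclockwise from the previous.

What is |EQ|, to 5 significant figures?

33.510

E is at the origin; EZ runs at -104.3° with length 16.2, so Z = (-4.0014, -15.698). The perpendicularity gives ZN at right angles to EZ, so ZN runs at -14.300°; with |ZN| = 9.2, N = (4.9136, -17.970). ∠ZNM = 77.2° gives NM at 88.500° from the x-axis; with |NM| = 14.2, M = (5.2853, -3.7753). ∠NMW = 146.7° gives MW at 121.80° from the x-axis; with |MW| = 27.3, W = (-9.1006, 19.427). ∠MWQ = 112.7° gives WQ at -170.90° from the x-axis; with |WQ| = 20.5, Q = (-29.343, 16.185). Then |EQ| = |Q − E| = 33.510.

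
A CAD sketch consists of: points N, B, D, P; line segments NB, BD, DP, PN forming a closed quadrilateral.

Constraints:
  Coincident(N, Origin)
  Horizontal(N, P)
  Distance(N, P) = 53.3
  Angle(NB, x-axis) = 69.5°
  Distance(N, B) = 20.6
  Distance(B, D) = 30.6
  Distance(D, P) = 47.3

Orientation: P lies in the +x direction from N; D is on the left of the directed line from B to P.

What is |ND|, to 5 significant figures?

50.012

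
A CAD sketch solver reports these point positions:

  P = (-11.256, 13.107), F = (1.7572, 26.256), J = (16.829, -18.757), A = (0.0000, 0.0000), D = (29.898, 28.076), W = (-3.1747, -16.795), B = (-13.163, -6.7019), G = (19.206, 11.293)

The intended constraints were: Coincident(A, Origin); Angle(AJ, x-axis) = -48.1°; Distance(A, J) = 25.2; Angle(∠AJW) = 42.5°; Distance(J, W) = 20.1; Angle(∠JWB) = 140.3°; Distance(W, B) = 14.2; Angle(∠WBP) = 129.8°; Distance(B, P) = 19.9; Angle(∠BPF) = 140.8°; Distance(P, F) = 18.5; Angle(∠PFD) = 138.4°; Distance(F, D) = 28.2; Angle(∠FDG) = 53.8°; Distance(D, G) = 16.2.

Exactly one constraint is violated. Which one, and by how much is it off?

Distance(D, G) = 16.2 — off by 3.70.

A = (0.00, 0.00) ✓; AJ at -48.10° ✓; |AJ| = 25.20 ✓; ∠AJW = 42.50° ✓; |JW| = 20.10 ✓; ∠JWB = 140.3° ✓; |WB| = 14.20 ✓; ∠WBP = 129.8° ✓; |BP| = 19.90 ✓; ∠BPF = 140.8° ✓; |PF| = 18.50 ✓; ∠PFD = 138.4° ✓; |FD| = 28.20 ✓; ∠FDG = 53.80° ✓; |DG| = 19.90 ✗.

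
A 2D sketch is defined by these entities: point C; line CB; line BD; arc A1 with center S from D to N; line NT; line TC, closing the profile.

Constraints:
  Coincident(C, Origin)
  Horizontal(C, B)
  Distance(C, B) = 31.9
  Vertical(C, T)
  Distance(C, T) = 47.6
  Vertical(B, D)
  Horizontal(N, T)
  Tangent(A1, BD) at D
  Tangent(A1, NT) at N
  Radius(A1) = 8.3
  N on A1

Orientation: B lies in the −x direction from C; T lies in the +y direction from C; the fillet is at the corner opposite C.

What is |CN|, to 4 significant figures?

53.13

C is at the origin; C and B share the same y with |CB| = 31.9 and B on the −x side, so B = (-31.90, 0.000). C and T share the same x with |CT| = 47.6 and T on the +y side, so T = (0.000, 47.60). The virtual corner opposite C is at (-31.90, 47.60). Tangency of A1 to BD means the radius SD is perpendicular to BD and tangency of A1 to NT means the radius SN is perpendicular to NT, with radius 8.3, so the center S sits 8.3 in from both sides at S = (-23.60, 39.30). That places the tangent points at D = (-31.90, 39.30) on BD and N = (-23.60, 47.60) on NT. Then |CN| = |N − C| = 53.13.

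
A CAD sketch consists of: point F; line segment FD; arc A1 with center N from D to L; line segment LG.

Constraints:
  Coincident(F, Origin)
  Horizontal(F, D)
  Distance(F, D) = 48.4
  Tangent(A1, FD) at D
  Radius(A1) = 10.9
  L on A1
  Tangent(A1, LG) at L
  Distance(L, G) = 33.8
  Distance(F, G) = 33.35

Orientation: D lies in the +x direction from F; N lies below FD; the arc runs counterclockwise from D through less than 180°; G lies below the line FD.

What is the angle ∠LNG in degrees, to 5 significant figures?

72.126°

F is at the origin; FD is horizontal with |FD| = 48.4 and D on the +x side, so D = (48.400, 0.0000). Tangency of A1 to FD means the radius ND is perpendicular to FD, so N = D + (0, -10.9) = (48.400, -10.900). Since NL ⟂ LG (tangency), |NG| = √(10.9² + 33.8²) = 35.514 regardless of where L sits on A1. So G lies on both circle(F, 33.35) and circle(N, 35.514); the below-FD intersection is G = (17.493, -28.394). L is the foot of the tangent from G: L = (40.379, -3.5199).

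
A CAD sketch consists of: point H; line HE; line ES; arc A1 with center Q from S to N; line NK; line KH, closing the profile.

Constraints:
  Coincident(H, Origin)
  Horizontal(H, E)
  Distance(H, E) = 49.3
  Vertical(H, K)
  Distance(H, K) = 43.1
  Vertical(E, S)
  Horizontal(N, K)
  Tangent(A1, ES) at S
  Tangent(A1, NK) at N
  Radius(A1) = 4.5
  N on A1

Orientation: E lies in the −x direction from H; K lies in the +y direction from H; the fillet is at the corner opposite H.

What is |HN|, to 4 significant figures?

62.17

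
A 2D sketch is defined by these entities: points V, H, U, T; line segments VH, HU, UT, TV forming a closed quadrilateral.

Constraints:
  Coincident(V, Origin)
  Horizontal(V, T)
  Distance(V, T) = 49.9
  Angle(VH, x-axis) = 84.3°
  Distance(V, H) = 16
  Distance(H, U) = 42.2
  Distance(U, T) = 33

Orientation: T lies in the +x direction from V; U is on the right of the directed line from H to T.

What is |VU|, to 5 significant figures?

31.018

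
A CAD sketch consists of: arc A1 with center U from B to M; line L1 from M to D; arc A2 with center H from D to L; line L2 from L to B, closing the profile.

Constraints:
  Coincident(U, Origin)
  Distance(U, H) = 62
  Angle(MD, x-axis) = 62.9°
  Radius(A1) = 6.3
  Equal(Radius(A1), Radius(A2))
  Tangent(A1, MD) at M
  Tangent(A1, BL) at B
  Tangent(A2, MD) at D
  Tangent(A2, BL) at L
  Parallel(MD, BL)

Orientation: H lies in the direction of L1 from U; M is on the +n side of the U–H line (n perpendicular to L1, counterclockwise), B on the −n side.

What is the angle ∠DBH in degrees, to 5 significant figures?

5.6855°

The slot axis is L1's direction at 62.9°, so u = (cos 62.9°, sin 62.9°) = (0.45554, 0.89021) and n = (−sin 62.9°, cos 62.9°) = (-0.89021, 0.45554). U is at the origin and H lies 62.0 along u from U, so H = 62.0·u = (28.244, 55.193). Tangency of A1 to both parallel lines with radius 6.3 puts M and B at U ± 6.3·n: M = (-5.6083, 2.8699), B = (5.6083, -2.8699). Equal radii place D and L the same way about H: D = H + 6.3·n = (22.635, 58.063), L = H − 6.3·n = (33.852, 52.323). Then cos ∠DBH = BD·BH / (|BD||BH|), giving 5.6855°.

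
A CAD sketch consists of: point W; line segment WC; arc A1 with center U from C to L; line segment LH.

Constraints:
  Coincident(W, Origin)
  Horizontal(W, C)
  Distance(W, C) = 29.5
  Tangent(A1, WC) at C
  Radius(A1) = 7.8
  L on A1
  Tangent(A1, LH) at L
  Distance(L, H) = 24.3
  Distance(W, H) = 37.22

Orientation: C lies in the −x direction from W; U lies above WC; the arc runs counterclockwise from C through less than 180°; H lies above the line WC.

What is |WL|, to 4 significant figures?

22.89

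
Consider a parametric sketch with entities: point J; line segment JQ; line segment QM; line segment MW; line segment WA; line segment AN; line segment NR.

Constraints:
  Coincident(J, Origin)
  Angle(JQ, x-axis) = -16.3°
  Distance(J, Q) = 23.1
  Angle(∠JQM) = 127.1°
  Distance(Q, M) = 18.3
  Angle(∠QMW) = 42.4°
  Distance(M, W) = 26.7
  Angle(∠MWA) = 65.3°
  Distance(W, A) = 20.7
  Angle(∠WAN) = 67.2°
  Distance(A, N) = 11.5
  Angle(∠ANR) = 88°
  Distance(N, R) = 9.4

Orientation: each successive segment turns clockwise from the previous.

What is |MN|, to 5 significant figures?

14.572

∠MWA = 65.3° gives WA at 38.500° from the x-axis; with |WA| = 20.7, A = (21.038, 1.3338). ∠WAN = 67.2° gives AN at -74.300° from the x-axis; with |AN| = 11.5, N = (24.150, -9.7372). Then |MN| = |N − M| = 14.572.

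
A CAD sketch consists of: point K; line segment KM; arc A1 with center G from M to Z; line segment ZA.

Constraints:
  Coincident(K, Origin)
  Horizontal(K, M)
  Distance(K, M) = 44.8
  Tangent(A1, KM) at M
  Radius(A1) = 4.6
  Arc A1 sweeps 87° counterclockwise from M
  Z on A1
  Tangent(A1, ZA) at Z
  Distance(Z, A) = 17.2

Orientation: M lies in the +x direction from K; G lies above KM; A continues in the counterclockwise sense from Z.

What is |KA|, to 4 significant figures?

54.71

K is at the origin; K and M share the same y with |KM| = 44.8 and M on the +x side, so M = (44.80, 0.000). Since A1 is tangent to KM there, GM ⟂ KM, so G = M + (0, 4.6) = (44.80, 4.600). On A1, M sits at bearing -90° from G; an 87° counterclockwise sweep puts Z at bearing -3°, so Z = G + 4.6·(cos -3°, sin -3°) = (49.39, 4.359). Since A1 is tangent to ZA there, GZ ⟂ ZA, so ZA runs along (−sin -3°, cos -3°); with |ZA| = 17.2, A = (50.29, 21.54). Then |KA| = |A − K| = 54.71.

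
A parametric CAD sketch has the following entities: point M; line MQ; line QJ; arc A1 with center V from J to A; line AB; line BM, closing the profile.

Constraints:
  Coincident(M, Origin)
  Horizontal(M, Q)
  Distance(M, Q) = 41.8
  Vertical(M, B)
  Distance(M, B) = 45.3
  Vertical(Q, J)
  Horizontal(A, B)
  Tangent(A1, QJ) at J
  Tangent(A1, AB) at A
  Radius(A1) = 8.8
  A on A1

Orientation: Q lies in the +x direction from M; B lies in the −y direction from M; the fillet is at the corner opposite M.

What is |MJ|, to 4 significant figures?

55.49

M is at the origin; M and Q share the same y with |MQ| = 41.8 and Q on the +x side, so Q = (41.80, 0.000). MB is vertical with |MB| = 45.3 and B on the −y side, so B = (0.000, -45.30). The virtual corner opposite M is at (41.80, -45.30). Tangency of A1 to QJ means the radius VJ is perpendicular to QJ and tangency of A1 to AB means the radius VA is perpendicular to AB, with radius 8.8, so the center V sits 8.8 in from both sides at V = (33.00, -36.50). That places the tangent points at J = (41.80, -36.50) on QJ and A = (33.00, -45.30) on AB. Then |MJ| = |J − M| = 55.49.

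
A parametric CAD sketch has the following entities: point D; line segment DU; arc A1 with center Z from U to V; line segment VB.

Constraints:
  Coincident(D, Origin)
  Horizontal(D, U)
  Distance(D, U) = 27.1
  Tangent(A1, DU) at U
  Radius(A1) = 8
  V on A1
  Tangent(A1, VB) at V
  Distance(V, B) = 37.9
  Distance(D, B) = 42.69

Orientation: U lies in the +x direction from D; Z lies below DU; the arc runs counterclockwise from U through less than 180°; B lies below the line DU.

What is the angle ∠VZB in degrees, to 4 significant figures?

78.08°

D is at the origin; D and U share the same y with |DU| = 27.1 and U on the +x side, so U = (27.10, 0.000). A1 meets DU tangentially, so ZU is at right angles to DU, so Z = U + (0, -8) = (27.10, -8.000). Since ZV ⟂ VB (tangency), |ZB| = √(8.0² + 37.9²) = 38.74 regardless of where V sits on A1. So B lies on both circle(D, 42.69) and circle(Z, 38.74); the below-DU intersection is B = (8.311, -41.87). V is the foot of the tangent from B: V = (19.45, -5.648).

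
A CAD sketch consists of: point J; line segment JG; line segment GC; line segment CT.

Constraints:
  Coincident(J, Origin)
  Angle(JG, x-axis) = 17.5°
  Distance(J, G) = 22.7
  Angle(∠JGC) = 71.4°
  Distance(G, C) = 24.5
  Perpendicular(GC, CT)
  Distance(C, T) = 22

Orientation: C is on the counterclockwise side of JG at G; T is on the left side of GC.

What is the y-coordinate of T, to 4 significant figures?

13.66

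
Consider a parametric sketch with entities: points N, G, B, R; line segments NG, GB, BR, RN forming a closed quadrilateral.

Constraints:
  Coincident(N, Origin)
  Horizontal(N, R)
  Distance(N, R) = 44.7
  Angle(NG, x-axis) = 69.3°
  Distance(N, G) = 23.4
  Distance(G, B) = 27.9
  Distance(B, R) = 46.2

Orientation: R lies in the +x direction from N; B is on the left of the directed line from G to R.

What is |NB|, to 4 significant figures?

50.43

N is at the origin; NR is horizontal with |NR| = 44.7 and R in +x, so R = (44.7, 0). NG runs at 69.3° with |NG| = 23.4, so G = (8.271, 21.89). B is determined by |GB| = 27.9 and |BR| = 46.2 together: it lies at the intersection of circle(G, 27.9) and circle(R, 46.2). With |GR| = 42.50, the foot of the radical line on GR is 5.296 from G and the perpendicular offset is √(27.9² − 5.296²) = 27.39. Taking the left-of-GR solution: B = (26.92, 42.64).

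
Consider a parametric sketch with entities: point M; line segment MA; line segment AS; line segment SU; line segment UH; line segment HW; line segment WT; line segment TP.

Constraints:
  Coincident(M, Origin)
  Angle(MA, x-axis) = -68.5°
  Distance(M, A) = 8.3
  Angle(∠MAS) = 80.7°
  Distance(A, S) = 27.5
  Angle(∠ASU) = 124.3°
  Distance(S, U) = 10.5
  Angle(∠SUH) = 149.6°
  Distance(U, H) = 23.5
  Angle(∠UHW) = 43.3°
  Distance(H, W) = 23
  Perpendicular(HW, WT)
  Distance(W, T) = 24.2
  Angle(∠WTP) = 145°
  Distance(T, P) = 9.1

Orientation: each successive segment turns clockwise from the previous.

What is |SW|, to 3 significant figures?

19.0

M is at the origin; MA runs at -68.5° with length 8.3, so A = (3.04, -7.72). ∠MAS = 80.7° gives AS at -168° from the x-axis; with |AS| = 27.5, S = (-23.8, -13.5). ∠ASU = 124.3° gives SU at 136° from the x-axis; with |SU| = 10.5, U = (-31.5, -6.31). ∠SUH = 149.6° gives UH at 106° from the x-axis; with |UH| = 23.5, H = (-38.0, 16.3). ∠UHW = 43.3° gives HW at -30.6° from the x-axis; with |HW| = 23.0, W = (-18.2, 4.56). Then |SW| = |W − S| = 19.0.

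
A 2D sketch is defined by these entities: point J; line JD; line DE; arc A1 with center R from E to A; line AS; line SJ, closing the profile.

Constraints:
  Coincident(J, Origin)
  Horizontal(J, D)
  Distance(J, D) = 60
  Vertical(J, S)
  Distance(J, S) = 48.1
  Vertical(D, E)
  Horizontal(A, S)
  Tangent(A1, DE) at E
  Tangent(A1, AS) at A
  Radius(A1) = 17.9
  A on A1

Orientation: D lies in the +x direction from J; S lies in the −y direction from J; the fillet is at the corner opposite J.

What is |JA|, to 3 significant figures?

63.9

J is at the origin; JD is horizontal with |JD| = 60.0 and D on the +x side, so D = (60.0, 0.00). J and S share the same x with |JS| = 48.1 and S on the −y side, so S = (0.00, -48.1). The virtual corner opposite J is at (60.0, -48.1). Tangency of A1 to DE means the radius RE is perpendicular to DE and since A1 is tangent to AS there, RA ⟂ AS, with radius 17.9, so the center R sits 17.9 in from both sides at R = (42.1, -30.2). That places the tangent points at E = (60.0, -30.2) on DE and A = (42.1, -48.1) on AS. Then |JA| = |A − J| = 63.9.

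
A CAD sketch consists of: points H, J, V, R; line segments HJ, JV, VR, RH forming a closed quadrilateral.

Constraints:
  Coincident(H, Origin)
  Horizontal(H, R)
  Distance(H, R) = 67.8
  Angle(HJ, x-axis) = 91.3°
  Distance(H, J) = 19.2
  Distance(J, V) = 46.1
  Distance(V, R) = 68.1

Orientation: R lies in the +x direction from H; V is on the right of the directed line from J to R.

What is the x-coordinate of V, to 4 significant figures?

5.098

Checks: |JV| = 46.10 ✓; |VR| = 68.10 ✓.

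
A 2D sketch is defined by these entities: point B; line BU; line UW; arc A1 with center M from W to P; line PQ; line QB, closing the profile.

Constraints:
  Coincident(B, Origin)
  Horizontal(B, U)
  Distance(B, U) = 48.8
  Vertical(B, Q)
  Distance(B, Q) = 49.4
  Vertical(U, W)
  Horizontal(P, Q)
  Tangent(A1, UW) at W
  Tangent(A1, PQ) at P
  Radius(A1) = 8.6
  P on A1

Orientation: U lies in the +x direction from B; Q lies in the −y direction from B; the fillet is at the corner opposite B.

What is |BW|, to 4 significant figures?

63.61

B is at the origin; BU is horizontal with |BU| = 48.8 and U on the +x side, so U = (48.80, 0.000). B and Q share the same x with |BQ| = 49.4 and Q on the −y side, so Q = (0.000, -49.40). The virtual corner opposite B is at (48.80, -49.40). Tangency of A1 to UW means the radius MW is perpendicular to UW and the tangent condition forces MP to be normal to PQ, with radius 8.6, so the center M sits 8.6 in from both sides at M = (40.20, -40.80). That places the tangent points at W = (48.80, -40.80) on UW and P = (40.20, -49.40) on PQ. Then |BW| = |W − B| = 63.61.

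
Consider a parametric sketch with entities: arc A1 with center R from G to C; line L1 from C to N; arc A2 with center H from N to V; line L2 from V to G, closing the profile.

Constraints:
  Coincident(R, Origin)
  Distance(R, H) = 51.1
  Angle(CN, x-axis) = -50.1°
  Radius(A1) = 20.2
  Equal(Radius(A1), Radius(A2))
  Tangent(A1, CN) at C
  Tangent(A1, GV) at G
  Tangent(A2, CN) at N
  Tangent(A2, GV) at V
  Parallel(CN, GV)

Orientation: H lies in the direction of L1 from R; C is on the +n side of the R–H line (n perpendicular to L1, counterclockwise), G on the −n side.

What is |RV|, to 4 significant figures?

54.95

Tangency of A1 to both parallel lines with radius 20.2 puts C and G at R ± 20.2·n: C = (15.50, 12.96), G = (-15.50, -12.96). Equal radii place N and V the same way about H: N = H + 20.2·n = (48.27, -26.24), V = H − 20.2·n = (17.28, -52.16). Then |RV| = |V − R| = 54.95.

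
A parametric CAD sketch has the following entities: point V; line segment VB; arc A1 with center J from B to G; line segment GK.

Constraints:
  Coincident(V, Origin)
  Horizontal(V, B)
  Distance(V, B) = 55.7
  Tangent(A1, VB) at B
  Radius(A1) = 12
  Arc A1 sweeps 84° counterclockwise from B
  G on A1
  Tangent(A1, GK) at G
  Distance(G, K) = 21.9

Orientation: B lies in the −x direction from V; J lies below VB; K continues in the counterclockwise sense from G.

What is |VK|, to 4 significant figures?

77.12

V is at the origin; VB is horizontal with |VB| = 55.7 and B on the −x side, so B = (-55.70, 0.000). Since A1 is tangent to VB there, JB ⟂ VB, so J = B + (0, -12) = (-55.70, -12.00). On A1, B sits at bearing 90° from J; an 84° counterclockwise sweep puts G at bearing 174°, so G = J + 12.0·(cos 174°, sin 174°) = (-67.63, -10.75). Since A1 is tangent to GK there, JG ⟂ GK, so GK runs along (−sin 174°, cos 174°); with |GK| = 21.9, K = (-69.92, -32.53). Then |VK| = |K − V| = 77.12.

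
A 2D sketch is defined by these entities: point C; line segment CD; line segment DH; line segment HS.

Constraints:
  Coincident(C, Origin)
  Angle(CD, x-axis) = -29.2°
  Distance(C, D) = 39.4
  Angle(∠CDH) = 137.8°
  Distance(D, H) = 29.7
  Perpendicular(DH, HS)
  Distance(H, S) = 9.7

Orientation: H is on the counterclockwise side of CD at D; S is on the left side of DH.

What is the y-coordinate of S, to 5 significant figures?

-3.0892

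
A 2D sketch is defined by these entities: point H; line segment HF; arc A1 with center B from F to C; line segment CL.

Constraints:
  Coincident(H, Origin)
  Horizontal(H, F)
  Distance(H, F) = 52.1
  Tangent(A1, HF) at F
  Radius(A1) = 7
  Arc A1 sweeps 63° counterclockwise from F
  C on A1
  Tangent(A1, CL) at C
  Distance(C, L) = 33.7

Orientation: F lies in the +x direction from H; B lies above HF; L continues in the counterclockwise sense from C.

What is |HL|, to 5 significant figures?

81.044

H is at the origin; H and F share the same y with |HF| = 52.1 and F on the +x side, so F = (52.100, 0.0000). Since A1 is tangent to HF there, BF ⟂ HF, so B = F + (0, 7) = (52.100, 7.0000). On A1, F sits at bearing -90° from B; a 63° counterclockwise sweep puts C at bearing -27°, so C = B + 7.0·(cos -27°, sin -27°) = (58.337, 3.8221). Tangency of A1 to CL means the radius BC is perpendicular to CL, so CL runs along (−sin -27°, cos -27°); with |CL| = 33.7, L = (73.637, 33.849). Then |HL| = |L − H| = 81.044.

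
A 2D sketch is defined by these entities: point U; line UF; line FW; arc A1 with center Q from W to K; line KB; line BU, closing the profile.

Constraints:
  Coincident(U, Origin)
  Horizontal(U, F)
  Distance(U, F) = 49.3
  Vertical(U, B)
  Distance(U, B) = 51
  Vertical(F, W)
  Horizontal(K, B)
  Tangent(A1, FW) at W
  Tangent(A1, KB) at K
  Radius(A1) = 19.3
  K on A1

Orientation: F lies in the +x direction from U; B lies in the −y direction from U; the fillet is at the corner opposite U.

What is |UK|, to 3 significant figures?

59.2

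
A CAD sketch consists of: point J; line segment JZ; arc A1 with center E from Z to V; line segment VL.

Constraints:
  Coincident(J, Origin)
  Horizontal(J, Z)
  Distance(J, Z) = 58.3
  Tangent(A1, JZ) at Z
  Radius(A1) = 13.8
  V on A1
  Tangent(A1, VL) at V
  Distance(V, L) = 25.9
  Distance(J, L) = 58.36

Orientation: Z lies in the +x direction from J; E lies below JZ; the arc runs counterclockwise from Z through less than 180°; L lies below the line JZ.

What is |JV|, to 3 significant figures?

46.4

J is at the origin; J and Z share the same y with |JZ| = 58.3 and Z on the +x side, so Z = (58.3, 0.00). The tangent condition forces EZ to be normal to JZ, so E = Z + (0, -13.8) = (58.3, -13.8). Since EV ⟂ VL (tangency), |EL| = √(13.8² + 25.9²) = 29.3 regardless of where V sits on A1. So L lies on both circle(J, 58.36) and circle(E, 29.3); the below-JZ intersection is L = (43.4, -39.1). V is the foot of the tangent from L: V = (44.5, -13.2).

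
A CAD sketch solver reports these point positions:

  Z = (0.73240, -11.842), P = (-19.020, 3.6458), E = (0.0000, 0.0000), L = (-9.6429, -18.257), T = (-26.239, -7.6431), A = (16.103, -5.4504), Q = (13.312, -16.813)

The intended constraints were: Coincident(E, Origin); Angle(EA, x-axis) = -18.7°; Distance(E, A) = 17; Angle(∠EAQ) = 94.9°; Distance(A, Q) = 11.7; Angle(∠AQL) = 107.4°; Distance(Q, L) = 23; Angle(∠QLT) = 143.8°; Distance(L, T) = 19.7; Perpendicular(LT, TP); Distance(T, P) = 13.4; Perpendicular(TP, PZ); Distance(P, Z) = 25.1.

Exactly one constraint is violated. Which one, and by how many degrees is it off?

Perpendicular(TP, PZ) — off by 5.50°.

E = (0.00, 0.00) ✓; EA at -18.70° ✓; |EA| = 17.00 ✓; ∠EAQ = 94.90° ✓; |AQ| = 11.70 ✓; ∠AQL = 107.4° ✓; |QL| = 23.00 ✓; ∠QLT = 143.8° ✓; |LT| = 19.70 ✓; ∠(LT, TP) = 90.00° ✓; |TP| = 13.40 ✓; ∠(TP, PZ) = 95.50° ✗; |PZ| = 25.10 ✓.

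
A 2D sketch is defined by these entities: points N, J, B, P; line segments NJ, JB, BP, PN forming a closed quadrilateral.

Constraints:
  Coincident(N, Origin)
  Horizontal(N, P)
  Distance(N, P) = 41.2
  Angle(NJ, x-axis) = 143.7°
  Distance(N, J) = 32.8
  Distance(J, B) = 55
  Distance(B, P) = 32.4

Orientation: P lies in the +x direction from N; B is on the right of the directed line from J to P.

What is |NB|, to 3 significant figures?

22.7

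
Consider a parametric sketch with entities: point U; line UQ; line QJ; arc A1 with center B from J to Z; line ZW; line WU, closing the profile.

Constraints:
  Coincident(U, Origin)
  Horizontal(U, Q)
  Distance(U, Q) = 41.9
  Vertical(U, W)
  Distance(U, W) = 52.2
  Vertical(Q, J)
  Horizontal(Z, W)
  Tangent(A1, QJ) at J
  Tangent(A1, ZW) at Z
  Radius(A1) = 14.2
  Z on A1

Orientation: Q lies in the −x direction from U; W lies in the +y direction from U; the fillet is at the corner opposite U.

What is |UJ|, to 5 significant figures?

56.565

U is at the origin; UQ is horizontal with |UQ| = 41.9 and Q on the −x side, so Q = (-41.900, 0.0000). UW is vertical with |UW| = 52.2 and W on the +y side, so W = (0.0000, 52.200). The virtual corner opposite U is at (-41.900, 52.200). Tangency of A1 to QJ means the radius BJ is perpendicular to QJ and tangency of A1 to ZW means the radius BZ is perpendicular to ZW, with radius 14.2, so the center B sits 14.2 in from both sides at B = (-27.700, 38.000). That places the tangent points at J = (-41.900, 38.000) on QJ and Z = (-27.700, 52.200) on ZW. Then |UJ| = |J − U| = 56.565.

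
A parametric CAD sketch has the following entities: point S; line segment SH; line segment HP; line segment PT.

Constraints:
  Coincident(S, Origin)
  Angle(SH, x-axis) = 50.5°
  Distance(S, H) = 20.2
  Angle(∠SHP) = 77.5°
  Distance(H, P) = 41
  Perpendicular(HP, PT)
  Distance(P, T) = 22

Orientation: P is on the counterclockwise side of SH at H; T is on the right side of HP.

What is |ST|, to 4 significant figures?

55.52

S is at the origin; SH runs at 50.5° with length 20.2, so H = 20.2·(cos 50.5°, sin 50.5°) = (12.85, 15.59). ∠SHP = 77.5°, so HP runs at 50.5° + (180° − 77.5°) = 153.0° from the x-axis; with |HP| = 41.0, P = H + 41.0·(cos 153.0°, sin 153.0°) = (-23.68, 34.20). HP is perpendicular to PT; with |PT| = 22.0 on the right of HP, T = P + 22.0·(0.4540, 0.8910) = (-13.69, 53.80). Then |ST| = |T − S| = 55.52.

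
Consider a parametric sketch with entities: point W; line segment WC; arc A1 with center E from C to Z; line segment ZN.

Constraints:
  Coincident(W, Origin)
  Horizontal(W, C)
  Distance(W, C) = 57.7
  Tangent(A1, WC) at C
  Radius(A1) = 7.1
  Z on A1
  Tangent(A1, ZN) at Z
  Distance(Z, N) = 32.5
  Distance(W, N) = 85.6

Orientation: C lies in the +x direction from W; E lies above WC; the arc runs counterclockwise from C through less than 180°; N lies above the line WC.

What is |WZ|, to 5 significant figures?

64.084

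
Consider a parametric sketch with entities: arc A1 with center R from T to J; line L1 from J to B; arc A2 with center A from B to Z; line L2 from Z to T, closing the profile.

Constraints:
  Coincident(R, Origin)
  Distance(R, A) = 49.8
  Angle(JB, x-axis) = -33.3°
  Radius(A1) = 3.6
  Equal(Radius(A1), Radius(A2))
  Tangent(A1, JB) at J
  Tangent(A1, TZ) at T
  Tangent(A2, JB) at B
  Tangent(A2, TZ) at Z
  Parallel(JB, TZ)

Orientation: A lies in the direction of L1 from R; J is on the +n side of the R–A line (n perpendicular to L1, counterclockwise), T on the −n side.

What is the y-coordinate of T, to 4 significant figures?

-3.009

The slot axis is L1's direction at -33.3°, so u = (cos -33.3°, sin -33.3°) = (0.8358, -0.5490) and n = (−sin -33.3°, cos -33.3°) = (0.5490, 0.8358). R is at the origin and A lies 49.8 along u from R, so A = 49.8·u = (41.62, -27.34). Tangency of A1 to both parallel lines with radius 3.6 puts J and T at R ± 3.6·n: J = (1.976, 3.009), T = (-1.976, -3.009). So T.y = -3.009.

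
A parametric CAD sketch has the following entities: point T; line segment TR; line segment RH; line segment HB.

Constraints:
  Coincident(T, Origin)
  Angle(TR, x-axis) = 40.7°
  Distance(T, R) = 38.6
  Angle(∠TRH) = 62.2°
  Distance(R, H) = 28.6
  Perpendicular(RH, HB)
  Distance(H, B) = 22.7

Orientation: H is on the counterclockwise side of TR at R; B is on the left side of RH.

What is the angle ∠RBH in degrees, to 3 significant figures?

51.6°

T is at the origin; TR runs at 40.7° with length 38.6, so R = 38.6·(cos 40.7°, sin 40.7°) = (29.3, 25.2). ∠TRH = 62.2°, so RH runs at 40.7° + (180° − 62.2°) = 158° from the x-axis; with |RH| = 28.6, H = R + 28.6·(cos 158°, sin 158°) = (2.65, 35.7). RH ⟂ HB; with |HB| = 22.7 on the left of RH, B = H + 22.7·(-0.367, -0.930) = (-5.67, 14.5). Then cos ∠RBH = BR·BH / (|BR||BH|), giving 51.6°.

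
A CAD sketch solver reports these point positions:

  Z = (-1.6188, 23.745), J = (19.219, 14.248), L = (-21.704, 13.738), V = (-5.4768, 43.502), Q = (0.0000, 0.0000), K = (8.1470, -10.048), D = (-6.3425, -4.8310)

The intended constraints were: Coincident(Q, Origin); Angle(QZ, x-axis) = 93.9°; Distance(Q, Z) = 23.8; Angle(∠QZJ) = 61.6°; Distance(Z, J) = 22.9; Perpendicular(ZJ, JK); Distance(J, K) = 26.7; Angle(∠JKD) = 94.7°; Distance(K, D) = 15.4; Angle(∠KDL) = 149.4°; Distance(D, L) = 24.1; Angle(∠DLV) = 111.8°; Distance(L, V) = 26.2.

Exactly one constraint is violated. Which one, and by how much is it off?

Distance(L, V) = 26.2 — off by 7.70.

Q = (0.00, 0.00) ✓; QZ at 93.90° ✓; |QZ| = 23.80 ✓; ∠QZJ = 61.60° ✓; |ZJ| = 22.90 ✓; ∠(ZJ, JK) = 90.00° ✓; |JK| = 26.70 ✓; ∠JKD = 94.70° ✓; |KD| = 15.40 ✓; ∠KDL = 149.4° ✓; |DL| = 24.10 ✓; ∠DLV = 111.8° ✓; |LV| = 33.90 ✗.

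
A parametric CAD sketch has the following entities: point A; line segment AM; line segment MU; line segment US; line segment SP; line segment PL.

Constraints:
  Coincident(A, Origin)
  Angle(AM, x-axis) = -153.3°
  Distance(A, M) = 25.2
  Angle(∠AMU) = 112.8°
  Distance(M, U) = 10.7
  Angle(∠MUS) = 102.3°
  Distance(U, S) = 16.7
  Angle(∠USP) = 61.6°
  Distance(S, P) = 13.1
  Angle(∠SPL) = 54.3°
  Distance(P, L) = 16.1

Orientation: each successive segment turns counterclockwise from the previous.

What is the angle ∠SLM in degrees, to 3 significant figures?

101°

A is at the origin; AM runs at -153.3° with length 25.2, so M = (-22.5, -11.3). ∠AMU = 112.8° gives MU at -86.1° from the x-axis; with |MU| = 10.7, U = (-21.8, -22.0). ∠MUS = 102.3° gives US at -8.40° from the x-axis; with |US| = 16.7, S = (-5.26, -24.4). ∠USP = 61.6° gives SP at 110° from the x-axis; with |SP| = 13.1, P = (-9.74, -12.1). ∠SPL = 54.3° gives PL at -124° from the x-axis; with |PL| = 16.1, L = (-18.8, -25.4). Then cos ∠SLM = LS·LM / (|LS||LM|), giving 101°.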